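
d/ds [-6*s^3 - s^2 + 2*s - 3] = -18*s^2 - 2*s + 2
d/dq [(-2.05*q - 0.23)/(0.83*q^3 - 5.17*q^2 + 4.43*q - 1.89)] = (3.403*q^3 - 10.0258*q^2 - 2.3782*q + 4.8934)/(0.6889*q^6 - 8.5822*q^5 + 34.0827*q^4 - 48.9436*q^3 + 39.1675*q^2 - 16.7454*q + 3.5721)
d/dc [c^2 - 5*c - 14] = 2*c - 5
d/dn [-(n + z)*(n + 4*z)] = -2*n - 5*z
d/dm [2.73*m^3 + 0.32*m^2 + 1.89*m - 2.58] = 8.19*m^2 + 0.64*m + 1.89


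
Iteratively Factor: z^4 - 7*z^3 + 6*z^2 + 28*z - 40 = (z - 5)*(z^3 - 2*z^2 - 4*z + 8) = (z - 5)*(z - 2)*(z^2 - 4) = (z - 5)*(z - 2)^2*(z + 2)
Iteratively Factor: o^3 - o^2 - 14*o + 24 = (o + 4)*(o^2 - 5*o + 6) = (o - 3)*(o + 4)*(o - 2)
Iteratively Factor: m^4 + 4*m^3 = (m + 4)*(m^3) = m*(m + 4)*(m^2) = m^2*(m + 4)*(m)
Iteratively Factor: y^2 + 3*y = (y + 3)*(y)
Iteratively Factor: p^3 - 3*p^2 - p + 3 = (p + 1)*(p^2 - 4*p + 3) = (p - 1)*(p + 1)*(p - 3)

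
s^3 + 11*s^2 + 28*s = s*(s + 4)*(s + 7)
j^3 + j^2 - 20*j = j*(j - 4)*(j + 5)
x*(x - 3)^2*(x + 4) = x^4 - 2*x^3 - 15*x^2 + 36*x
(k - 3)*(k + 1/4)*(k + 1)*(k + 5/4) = k^4 - k^3/2 - 91*k^2/16 - 41*k/8 - 15/16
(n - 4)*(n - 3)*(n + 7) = n^3 - 37*n + 84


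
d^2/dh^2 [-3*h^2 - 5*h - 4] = -6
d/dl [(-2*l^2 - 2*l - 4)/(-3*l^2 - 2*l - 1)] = 2*(-l^2 - 10*l - 3)/(9*l^4 + 12*l^3 + 10*l^2 + 4*l + 1)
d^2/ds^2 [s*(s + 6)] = 2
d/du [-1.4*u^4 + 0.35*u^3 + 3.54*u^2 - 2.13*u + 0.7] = -5.6*u^3 + 1.05*u^2 + 7.08*u - 2.13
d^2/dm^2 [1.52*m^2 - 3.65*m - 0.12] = 3.04000000000000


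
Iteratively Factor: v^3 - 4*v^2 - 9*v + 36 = (v - 3)*(v^2 - v - 12) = (v - 4)*(v - 3)*(v + 3)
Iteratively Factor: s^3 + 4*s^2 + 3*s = (s)*(s^2 + 4*s + 3) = s*(s + 1)*(s + 3)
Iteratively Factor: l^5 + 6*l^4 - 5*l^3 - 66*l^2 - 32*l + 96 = (l - 1)*(l^4 + 7*l^3 + 2*l^2 - 64*l - 96) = (l - 3)*(l - 1)*(l^3 + 10*l^2 + 32*l + 32) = (l - 3)*(l - 1)*(l + 4)*(l^2 + 6*l + 8) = (l - 3)*(l - 1)*(l + 2)*(l + 4)*(l + 4)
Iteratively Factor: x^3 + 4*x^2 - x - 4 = (x + 1)*(x^2 + 3*x - 4) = (x + 1)*(x + 4)*(x - 1)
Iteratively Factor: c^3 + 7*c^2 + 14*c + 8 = (c + 1)*(c^2 + 6*c + 8) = (c + 1)*(c + 4)*(c + 2)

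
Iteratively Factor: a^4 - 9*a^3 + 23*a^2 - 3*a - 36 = (a + 1)*(a^3 - 10*a^2 + 33*a - 36) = (a - 3)*(a + 1)*(a^2 - 7*a + 12) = (a - 4)*(a - 3)*(a + 1)*(a - 3)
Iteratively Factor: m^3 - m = (m + 1)*(m^2 - m) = m*(m + 1)*(m - 1)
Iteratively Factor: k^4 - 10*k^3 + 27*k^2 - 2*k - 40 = (k - 4)*(k^3 - 6*k^2 + 3*k + 10) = (k - 5)*(k - 4)*(k^2 - k - 2) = (k - 5)*(k - 4)*(k + 1)*(k - 2)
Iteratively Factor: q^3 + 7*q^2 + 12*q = (q + 4)*(q^2 + 3*q) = (q + 3)*(q + 4)*(q)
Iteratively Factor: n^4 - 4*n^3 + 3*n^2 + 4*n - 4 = (n + 1)*(n^3 - 5*n^2 + 8*n - 4) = (n - 1)*(n + 1)*(n^2 - 4*n + 4) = (n - 2)*(n - 1)*(n + 1)*(n - 2)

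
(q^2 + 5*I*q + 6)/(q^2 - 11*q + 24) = (q^2 + 5*I*q + 6)/(q^2 - 11*q + 24)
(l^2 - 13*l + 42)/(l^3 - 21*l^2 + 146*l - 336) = 1/(l - 8)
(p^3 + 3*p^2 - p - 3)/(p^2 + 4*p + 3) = p - 1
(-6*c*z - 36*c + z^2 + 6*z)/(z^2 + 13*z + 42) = (-6*c + z)/(z + 7)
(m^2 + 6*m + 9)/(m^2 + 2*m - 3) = (m + 3)/(m - 1)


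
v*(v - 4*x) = v^2 - 4*v*x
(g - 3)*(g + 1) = g^2 - 2*g - 3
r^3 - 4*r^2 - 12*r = r*(r - 6)*(r + 2)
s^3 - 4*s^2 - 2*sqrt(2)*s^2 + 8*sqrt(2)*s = s*(s - 4)*(s - 2*sqrt(2))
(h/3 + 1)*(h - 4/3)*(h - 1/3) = h^3/3 + 4*h^2/9 - 41*h/27 + 4/9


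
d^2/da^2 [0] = 0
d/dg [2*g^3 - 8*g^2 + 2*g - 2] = 6*g^2 - 16*g + 2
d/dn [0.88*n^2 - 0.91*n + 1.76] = 1.76*n - 0.91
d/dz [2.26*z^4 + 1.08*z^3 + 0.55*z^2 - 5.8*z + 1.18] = 9.04*z^3 + 3.24*z^2 + 1.1*z - 5.8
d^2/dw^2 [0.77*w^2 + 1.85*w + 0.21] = 1.54000000000000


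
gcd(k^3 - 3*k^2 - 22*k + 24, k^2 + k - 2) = k - 1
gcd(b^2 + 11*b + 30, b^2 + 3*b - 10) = b + 5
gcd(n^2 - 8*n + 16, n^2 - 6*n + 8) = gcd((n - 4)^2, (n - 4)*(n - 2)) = n - 4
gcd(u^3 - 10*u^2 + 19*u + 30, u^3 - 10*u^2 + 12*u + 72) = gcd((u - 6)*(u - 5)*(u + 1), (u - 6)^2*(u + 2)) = u - 6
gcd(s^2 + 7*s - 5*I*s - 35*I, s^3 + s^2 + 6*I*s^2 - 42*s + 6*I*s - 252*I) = s + 7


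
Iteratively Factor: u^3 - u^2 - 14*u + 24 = (u - 3)*(u^2 + 2*u - 8) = (u - 3)*(u - 2)*(u + 4)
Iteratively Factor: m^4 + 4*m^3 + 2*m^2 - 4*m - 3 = (m + 1)*(m^3 + 3*m^2 - m - 3) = (m + 1)*(m + 3)*(m^2 - 1) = (m - 1)*(m + 1)*(m + 3)*(m + 1)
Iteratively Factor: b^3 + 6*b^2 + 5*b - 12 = (b - 1)*(b^2 + 7*b + 12) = (b - 1)*(b + 4)*(b + 3)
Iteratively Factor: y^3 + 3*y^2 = (y)*(y^2 + 3*y) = y^2*(y + 3)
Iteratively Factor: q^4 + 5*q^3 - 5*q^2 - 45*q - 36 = (q + 4)*(q^3 + q^2 - 9*q - 9) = (q + 1)*(q + 4)*(q^2 - 9) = (q - 3)*(q + 1)*(q + 4)*(q + 3)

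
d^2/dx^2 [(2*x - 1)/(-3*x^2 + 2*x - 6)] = 2*(-4*(2*x - 1)*(3*x - 1)^2 + (18*x - 7)*(3*x^2 - 2*x + 6))/(3*x^2 - 2*x + 6)^3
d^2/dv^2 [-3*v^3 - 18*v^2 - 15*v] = -18*v - 36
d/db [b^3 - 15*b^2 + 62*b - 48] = 3*b^2 - 30*b + 62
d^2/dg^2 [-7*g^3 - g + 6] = -42*g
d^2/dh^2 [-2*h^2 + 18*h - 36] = -4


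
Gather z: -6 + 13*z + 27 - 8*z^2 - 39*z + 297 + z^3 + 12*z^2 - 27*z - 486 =z^3 + 4*z^2 - 53*z - 168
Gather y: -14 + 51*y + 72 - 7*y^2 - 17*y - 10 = -7*y^2 + 34*y + 48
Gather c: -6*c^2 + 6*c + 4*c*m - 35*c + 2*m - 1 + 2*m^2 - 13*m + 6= -6*c^2 + c*(4*m - 29) + 2*m^2 - 11*m + 5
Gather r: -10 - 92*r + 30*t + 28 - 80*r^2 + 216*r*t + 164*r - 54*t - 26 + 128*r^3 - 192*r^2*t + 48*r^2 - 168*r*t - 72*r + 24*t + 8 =128*r^3 + r^2*(-192*t - 32) + 48*r*t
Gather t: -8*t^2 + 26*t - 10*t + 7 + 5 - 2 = -8*t^2 + 16*t + 10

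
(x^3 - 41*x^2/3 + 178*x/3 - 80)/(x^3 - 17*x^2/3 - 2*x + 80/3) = (x - 6)/(x + 2)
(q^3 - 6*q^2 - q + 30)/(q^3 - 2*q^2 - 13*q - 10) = (q - 3)/(q + 1)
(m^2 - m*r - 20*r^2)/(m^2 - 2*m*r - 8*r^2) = (-m^2 + m*r + 20*r^2)/(-m^2 + 2*m*r + 8*r^2)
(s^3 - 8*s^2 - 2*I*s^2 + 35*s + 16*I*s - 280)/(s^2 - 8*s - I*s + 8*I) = (s^2 - 2*I*s + 35)/(s - I)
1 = 1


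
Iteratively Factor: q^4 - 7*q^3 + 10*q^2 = (q)*(q^3 - 7*q^2 + 10*q) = q^2*(q^2 - 7*q + 10) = q^2*(q - 5)*(q - 2)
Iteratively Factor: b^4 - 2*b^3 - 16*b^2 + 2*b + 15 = (b - 1)*(b^3 - b^2 - 17*b - 15) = (b - 5)*(b - 1)*(b^2 + 4*b + 3) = (b - 5)*(b - 1)*(b + 3)*(b + 1)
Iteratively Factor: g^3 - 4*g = (g + 2)*(g^2 - 2*g) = g*(g + 2)*(g - 2)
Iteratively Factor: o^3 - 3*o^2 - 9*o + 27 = (o + 3)*(o^2 - 6*o + 9) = (o - 3)*(o + 3)*(o - 3)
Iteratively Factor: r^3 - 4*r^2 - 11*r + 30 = (r - 5)*(r^2 + r - 6) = (r - 5)*(r + 3)*(r - 2)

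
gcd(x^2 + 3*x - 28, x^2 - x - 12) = x - 4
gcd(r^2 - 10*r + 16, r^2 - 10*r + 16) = r^2 - 10*r + 16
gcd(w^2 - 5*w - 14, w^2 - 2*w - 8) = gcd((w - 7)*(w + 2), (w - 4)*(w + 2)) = w + 2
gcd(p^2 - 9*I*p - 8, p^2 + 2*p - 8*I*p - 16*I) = p - 8*I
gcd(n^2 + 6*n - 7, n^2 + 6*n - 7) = n^2 + 6*n - 7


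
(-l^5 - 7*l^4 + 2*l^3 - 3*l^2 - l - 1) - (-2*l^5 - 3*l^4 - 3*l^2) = l^5 - 4*l^4 + 2*l^3 - l - 1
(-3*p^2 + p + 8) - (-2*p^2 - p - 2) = -p^2 + 2*p + 10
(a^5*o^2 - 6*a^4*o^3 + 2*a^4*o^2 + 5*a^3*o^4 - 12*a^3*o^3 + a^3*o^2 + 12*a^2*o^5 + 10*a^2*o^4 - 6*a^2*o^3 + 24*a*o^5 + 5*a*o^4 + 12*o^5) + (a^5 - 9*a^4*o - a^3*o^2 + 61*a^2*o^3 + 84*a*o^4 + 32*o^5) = a^5*o^2 + a^5 - 6*a^4*o^3 + 2*a^4*o^2 - 9*a^4*o + 5*a^3*o^4 - 12*a^3*o^3 + 12*a^2*o^5 + 10*a^2*o^4 + 55*a^2*o^3 + 24*a*o^5 + 89*a*o^4 + 44*o^5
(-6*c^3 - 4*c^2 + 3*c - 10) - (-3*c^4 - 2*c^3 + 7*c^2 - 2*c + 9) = 3*c^4 - 4*c^3 - 11*c^2 + 5*c - 19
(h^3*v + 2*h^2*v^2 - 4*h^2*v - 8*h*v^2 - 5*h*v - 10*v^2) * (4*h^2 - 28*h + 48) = 4*h^5*v + 8*h^4*v^2 - 44*h^4*v - 88*h^3*v^2 + 140*h^3*v + 280*h^2*v^2 - 52*h^2*v - 104*h*v^2 - 240*h*v - 480*v^2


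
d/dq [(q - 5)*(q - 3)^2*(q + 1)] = 4*q^3 - 30*q^2 + 56*q - 6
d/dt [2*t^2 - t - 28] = 4*t - 1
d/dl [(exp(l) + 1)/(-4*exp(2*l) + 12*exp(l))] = (exp(2*l) + 2*exp(l) - 3)*exp(-l)/(4*(exp(2*l) - 6*exp(l) + 9))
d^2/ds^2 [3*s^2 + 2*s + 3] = 6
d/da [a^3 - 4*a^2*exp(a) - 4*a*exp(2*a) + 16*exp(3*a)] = -4*a^2*exp(a) + 3*a^2 - 8*a*exp(2*a) - 8*a*exp(a) + 48*exp(3*a) - 4*exp(2*a)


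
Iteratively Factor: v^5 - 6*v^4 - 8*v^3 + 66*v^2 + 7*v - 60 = (v + 3)*(v^4 - 9*v^3 + 19*v^2 + 9*v - 20) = (v + 1)*(v + 3)*(v^3 - 10*v^2 + 29*v - 20) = (v - 1)*(v + 1)*(v + 3)*(v^2 - 9*v + 20) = (v - 4)*(v - 1)*(v + 1)*(v + 3)*(v - 5)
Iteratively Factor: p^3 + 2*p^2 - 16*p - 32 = (p + 4)*(p^2 - 2*p - 8) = (p - 4)*(p + 4)*(p + 2)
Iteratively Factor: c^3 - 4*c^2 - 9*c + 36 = (c + 3)*(c^2 - 7*c + 12) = (c - 4)*(c + 3)*(c - 3)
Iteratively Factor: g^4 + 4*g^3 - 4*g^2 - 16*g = (g + 4)*(g^3 - 4*g) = (g + 2)*(g + 4)*(g^2 - 2*g) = g*(g + 2)*(g + 4)*(g - 2)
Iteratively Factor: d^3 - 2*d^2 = (d)*(d^2 - 2*d) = d*(d - 2)*(d)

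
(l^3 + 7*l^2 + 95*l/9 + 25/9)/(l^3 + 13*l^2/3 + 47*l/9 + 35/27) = 3*(l + 5)/(3*l + 7)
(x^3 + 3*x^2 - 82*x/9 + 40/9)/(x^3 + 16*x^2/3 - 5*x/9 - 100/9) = (3*x - 2)/(3*x + 5)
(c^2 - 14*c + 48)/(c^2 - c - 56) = (c - 6)/(c + 7)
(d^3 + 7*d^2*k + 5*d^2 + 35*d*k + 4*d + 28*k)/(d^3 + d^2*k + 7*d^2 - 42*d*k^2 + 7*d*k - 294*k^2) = (d^2 + 5*d + 4)/(d^2 - 6*d*k + 7*d - 42*k)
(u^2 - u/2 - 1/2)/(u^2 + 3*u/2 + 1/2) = (u - 1)/(u + 1)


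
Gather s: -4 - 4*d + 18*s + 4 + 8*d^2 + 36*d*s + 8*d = 8*d^2 + 4*d + s*(36*d + 18)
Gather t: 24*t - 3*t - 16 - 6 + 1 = 21*t - 21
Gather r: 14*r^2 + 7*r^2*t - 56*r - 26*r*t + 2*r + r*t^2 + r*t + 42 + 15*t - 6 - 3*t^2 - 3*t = r^2*(7*t + 14) + r*(t^2 - 25*t - 54) - 3*t^2 + 12*t + 36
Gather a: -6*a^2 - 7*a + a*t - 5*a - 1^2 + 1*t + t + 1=-6*a^2 + a*(t - 12) + 2*t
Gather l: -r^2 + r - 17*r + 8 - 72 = -r^2 - 16*r - 64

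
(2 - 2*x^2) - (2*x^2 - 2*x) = -4*x^2 + 2*x + 2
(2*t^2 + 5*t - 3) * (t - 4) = 2*t^3 - 3*t^2 - 23*t + 12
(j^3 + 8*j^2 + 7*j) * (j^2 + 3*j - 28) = j^5 + 11*j^4 + 3*j^3 - 203*j^2 - 196*j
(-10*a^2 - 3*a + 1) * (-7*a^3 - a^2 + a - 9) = 70*a^5 + 31*a^4 - 14*a^3 + 86*a^2 + 28*a - 9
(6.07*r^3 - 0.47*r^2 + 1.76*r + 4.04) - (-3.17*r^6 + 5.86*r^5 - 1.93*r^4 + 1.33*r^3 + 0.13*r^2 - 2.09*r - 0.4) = 3.17*r^6 - 5.86*r^5 + 1.93*r^4 + 4.74*r^3 - 0.6*r^2 + 3.85*r + 4.44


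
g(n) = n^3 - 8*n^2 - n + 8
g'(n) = 3*n^2 - 16*n - 1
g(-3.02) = -89.49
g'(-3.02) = 74.68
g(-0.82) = 2.89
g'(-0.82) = 14.14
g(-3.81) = -159.63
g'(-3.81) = 103.51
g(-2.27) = -42.65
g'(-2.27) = 50.78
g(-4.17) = -199.45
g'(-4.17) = 117.89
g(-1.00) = 0.00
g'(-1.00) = 18.00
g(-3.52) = -131.22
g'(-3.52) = 92.49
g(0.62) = 4.54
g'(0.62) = -9.77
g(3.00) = -40.00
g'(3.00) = -22.00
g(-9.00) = -1360.00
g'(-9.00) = 386.00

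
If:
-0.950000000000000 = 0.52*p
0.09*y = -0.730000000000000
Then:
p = -1.83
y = -8.11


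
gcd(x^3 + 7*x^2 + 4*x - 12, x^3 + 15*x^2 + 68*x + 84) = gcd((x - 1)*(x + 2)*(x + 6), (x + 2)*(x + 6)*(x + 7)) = x^2 + 8*x + 12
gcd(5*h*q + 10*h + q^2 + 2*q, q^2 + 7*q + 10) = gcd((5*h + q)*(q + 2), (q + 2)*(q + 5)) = q + 2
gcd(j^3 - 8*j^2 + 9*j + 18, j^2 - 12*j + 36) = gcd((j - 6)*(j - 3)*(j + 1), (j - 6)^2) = j - 6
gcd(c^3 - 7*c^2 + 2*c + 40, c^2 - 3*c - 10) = c^2 - 3*c - 10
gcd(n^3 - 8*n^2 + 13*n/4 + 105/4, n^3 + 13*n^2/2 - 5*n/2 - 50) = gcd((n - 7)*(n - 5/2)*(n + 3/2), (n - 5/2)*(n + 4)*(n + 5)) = n - 5/2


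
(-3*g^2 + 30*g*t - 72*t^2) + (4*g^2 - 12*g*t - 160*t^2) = g^2 + 18*g*t - 232*t^2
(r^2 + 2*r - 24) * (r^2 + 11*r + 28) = r^4 + 13*r^3 + 26*r^2 - 208*r - 672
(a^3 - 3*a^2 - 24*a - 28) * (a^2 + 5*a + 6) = a^5 + 2*a^4 - 33*a^3 - 166*a^2 - 284*a - 168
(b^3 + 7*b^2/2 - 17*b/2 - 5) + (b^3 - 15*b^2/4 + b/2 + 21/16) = 2*b^3 - b^2/4 - 8*b - 59/16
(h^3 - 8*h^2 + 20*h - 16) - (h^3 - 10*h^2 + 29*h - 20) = 2*h^2 - 9*h + 4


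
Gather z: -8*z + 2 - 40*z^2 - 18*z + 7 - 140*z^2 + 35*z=-180*z^2 + 9*z + 9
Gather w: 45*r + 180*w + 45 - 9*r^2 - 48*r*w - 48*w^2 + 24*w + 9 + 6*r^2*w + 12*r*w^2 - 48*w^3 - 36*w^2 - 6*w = -9*r^2 + 45*r - 48*w^3 + w^2*(12*r - 84) + w*(6*r^2 - 48*r + 198) + 54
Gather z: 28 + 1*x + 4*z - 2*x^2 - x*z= -2*x^2 + x + z*(4 - x) + 28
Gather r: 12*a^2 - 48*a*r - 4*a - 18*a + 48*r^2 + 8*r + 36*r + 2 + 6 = 12*a^2 - 22*a + 48*r^2 + r*(44 - 48*a) + 8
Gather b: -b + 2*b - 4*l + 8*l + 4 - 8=b + 4*l - 4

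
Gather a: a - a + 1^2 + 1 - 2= 0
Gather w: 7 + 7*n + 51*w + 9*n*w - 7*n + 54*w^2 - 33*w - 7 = 54*w^2 + w*(9*n + 18)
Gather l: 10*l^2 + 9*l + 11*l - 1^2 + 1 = 10*l^2 + 20*l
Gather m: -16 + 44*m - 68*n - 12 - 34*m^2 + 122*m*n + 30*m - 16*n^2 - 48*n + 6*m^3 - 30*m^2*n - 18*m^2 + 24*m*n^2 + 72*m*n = 6*m^3 + m^2*(-30*n - 52) + m*(24*n^2 + 194*n + 74) - 16*n^2 - 116*n - 28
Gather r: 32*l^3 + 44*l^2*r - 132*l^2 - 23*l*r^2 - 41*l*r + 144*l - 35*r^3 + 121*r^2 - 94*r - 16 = 32*l^3 - 132*l^2 + 144*l - 35*r^3 + r^2*(121 - 23*l) + r*(44*l^2 - 41*l - 94) - 16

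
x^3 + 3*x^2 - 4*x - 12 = (x - 2)*(x + 2)*(x + 3)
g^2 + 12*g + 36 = (g + 6)^2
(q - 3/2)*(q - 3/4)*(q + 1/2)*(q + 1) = q^4 - 3*q^3/4 - 7*q^2/4 + 9*q/16 + 9/16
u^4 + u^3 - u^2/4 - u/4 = u*(u - 1/2)*(u + 1/2)*(u + 1)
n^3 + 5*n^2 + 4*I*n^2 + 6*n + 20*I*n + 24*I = (n + 2)*(n + 3)*(n + 4*I)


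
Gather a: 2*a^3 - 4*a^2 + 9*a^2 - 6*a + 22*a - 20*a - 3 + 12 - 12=2*a^3 + 5*a^2 - 4*a - 3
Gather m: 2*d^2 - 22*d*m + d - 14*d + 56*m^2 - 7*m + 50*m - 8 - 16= 2*d^2 - 13*d + 56*m^2 + m*(43 - 22*d) - 24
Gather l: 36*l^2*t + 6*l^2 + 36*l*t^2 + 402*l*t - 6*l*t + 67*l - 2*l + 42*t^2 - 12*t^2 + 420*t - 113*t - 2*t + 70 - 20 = l^2*(36*t + 6) + l*(36*t^2 + 396*t + 65) + 30*t^2 + 305*t + 50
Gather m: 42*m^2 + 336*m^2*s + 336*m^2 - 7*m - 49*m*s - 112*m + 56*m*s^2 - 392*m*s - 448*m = m^2*(336*s + 378) + m*(56*s^2 - 441*s - 567)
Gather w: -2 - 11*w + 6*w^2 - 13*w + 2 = 6*w^2 - 24*w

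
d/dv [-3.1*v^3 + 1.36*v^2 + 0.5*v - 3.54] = -9.3*v^2 + 2.72*v + 0.5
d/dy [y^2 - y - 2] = 2*y - 1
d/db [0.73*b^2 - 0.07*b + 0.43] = 1.46*b - 0.07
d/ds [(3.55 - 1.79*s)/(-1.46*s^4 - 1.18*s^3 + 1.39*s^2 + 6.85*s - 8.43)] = (-7.8402*s^4 + 16.5076*s^3 + 15.0551*s^2 - 9.869*s - 9.2278)/(2.1316*s^8 + 3.4456*s^7 - 2.6664*s^6 - 23.2824*s^5 + 10.3817*s^4 + 38.9378*s^3 + 23.4871*s^2 - 115.491*s + 71.0649)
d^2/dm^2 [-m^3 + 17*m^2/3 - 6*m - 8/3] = 34/3 - 6*m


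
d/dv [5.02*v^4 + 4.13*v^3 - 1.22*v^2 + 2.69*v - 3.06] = 20.08*v^3 + 12.39*v^2 - 2.44*v + 2.69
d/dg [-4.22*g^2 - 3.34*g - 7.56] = -8.44*g - 3.34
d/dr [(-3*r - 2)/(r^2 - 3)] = (3*r^2 + 4*r + 9)/(r^4 - 6*r^2 + 9)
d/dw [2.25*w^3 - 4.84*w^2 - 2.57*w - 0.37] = 6.75*w^2 - 9.68*w - 2.57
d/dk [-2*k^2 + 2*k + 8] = 2 - 4*k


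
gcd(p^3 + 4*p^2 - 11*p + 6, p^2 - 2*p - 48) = p + 6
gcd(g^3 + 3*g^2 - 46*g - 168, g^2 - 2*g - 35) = g - 7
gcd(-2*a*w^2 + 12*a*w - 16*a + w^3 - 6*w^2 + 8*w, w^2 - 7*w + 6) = 1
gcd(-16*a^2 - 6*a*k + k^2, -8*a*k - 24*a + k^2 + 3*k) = 8*a - k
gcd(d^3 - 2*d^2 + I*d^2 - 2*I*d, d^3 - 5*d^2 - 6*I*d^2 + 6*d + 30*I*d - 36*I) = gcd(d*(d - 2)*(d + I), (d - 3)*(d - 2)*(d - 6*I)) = d - 2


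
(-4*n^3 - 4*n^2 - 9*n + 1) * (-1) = 4*n^3 + 4*n^2 + 9*n - 1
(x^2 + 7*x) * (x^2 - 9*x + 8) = x^4 - 2*x^3 - 55*x^2 + 56*x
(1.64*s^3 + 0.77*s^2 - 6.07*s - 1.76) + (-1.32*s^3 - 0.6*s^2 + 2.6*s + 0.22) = 0.32*s^3 + 0.17*s^2 - 3.47*s - 1.54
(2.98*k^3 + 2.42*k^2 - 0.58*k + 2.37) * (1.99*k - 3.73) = 5.9302*k^4 - 6.2996*k^3 - 10.1808*k^2 + 6.8797*k - 8.8401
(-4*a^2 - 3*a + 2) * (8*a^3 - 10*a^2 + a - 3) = -32*a^5 + 16*a^4 + 42*a^3 - 11*a^2 + 11*a - 6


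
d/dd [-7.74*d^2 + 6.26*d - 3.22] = 6.26 - 15.48*d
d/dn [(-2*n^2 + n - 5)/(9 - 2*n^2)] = (2*n^2 - 56*n + 9)/(4*n^4 - 36*n^2 + 81)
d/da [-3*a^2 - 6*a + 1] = -6*a - 6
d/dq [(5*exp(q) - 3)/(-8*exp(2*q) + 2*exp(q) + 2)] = ((5*exp(q) - 3)*(8*exp(q) - 1) - 20*exp(2*q) + 5*exp(q) + 5)*exp(q)/(2*(-4*exp(2*q) + exp(q) + 1)^2)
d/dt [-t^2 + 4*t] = 4 - 2*t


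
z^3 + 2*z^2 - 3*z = z*(z - 1)*(z + 3)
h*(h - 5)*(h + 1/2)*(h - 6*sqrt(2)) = h^4 - 6*sqrt(2)*h^3 - 9*h^3/2 - 5*h^2/2 + 27*sqrt(2)*h^2 + 15*sqrt(2)*h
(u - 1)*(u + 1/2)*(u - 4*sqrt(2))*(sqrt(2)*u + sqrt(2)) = sqrt(2)*u^4 - 8*u^3 + sqrt(2)*u^3/2 - 4*u^2 - sqrt(2)*u^2 - sqrt(2)*u/2 + 8*u + 4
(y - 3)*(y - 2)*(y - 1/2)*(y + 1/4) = y^4 - 21*y^3/4 + 57*y^2/8 - 7*y/8 - 3/4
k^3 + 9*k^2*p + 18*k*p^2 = k*(k + 3*p)*(k + 6*p)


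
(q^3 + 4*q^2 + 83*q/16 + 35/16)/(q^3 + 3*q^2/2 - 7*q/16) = (4*q^2 + 9*q + 5)/(q*(4*q - 1))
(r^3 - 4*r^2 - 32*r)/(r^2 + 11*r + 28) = r*(r - 8)/(r + 7)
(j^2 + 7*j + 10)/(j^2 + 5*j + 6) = (j + 5)/(j + 3)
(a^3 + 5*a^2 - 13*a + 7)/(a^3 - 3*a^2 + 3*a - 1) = (a + 7)/(a - 1)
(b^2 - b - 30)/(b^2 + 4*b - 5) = (b - 6)/(b - 1)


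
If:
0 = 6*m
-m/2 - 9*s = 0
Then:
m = 0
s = 0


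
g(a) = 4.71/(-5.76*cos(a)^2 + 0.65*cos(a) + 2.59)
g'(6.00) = 3.12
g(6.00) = -2.25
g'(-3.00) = -0.59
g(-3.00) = -1.27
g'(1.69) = 1.60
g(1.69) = 1.94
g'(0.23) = -2.27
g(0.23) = -2.10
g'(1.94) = 8.19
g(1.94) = 2.93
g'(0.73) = -1618.79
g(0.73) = -37.96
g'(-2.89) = -1.17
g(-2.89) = -1.37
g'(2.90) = 1.11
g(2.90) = -1.36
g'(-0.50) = 13.13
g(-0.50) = -3.69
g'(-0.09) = 0.75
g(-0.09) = -1.90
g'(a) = 4.71*(-11.52*sin(a)*cos(a) + 0.65*sin(a))/(-5.76*cos(a)^2 + 0.65*cos(a) + 2.59)^2 = (3.0615 - 54.2592*cos(a))*sin(a)/(-5.76*cos(a)^2 + 0.65*cos(a) + 2.59)^2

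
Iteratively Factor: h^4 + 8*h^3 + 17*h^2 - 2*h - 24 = (h - 1)*(h^3 + 9*h^2 + 26*h + 24) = (h - 1)*(h + 4)*(h^2 + 5*h + 6) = (h - 1)*(h + 3)*(h + 4)*(h + 2)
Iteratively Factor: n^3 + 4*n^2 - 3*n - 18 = (n - 2)*(n^2 + 6*n + 9) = (n - 2)*(n + 3)*(n + 3)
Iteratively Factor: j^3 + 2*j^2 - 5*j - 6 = (j + 1)*(j^2 + j - 6) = (j + 1)*(j + 3)*(j - 2)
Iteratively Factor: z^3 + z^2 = (z)*(z^2 + z) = z*(z + 1)*(z)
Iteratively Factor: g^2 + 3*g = (g)*(g + 3)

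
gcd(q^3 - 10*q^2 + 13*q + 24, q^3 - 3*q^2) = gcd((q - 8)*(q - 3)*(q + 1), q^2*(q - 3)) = q - 3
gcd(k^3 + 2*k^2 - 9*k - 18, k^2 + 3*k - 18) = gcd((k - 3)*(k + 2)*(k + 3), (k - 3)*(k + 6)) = k - 3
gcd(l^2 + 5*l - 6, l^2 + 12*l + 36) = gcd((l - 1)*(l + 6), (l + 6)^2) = l + 6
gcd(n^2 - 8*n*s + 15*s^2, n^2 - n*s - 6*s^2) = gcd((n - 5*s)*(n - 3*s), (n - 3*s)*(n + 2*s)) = -n + 3*s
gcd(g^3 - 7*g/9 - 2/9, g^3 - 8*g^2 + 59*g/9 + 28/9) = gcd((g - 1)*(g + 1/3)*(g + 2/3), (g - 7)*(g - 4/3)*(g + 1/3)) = g + 1/3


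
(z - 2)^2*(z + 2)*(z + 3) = z^4 + z^3 - 10*z^2 - 4*z + 24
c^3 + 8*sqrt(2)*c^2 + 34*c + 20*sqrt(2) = (c + sqrt(2))*(c + 2*sqrt(2))*(c + 5*sqrt(2))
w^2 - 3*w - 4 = (w - 4)*(w + 1)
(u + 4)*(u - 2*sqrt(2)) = u^2 - 2*sqrt(2)*u + 4*u - 8*sqrt(2)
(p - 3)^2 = p^2 - 6*p + 9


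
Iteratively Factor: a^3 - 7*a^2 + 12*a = (a - 3)*(a^2 - 4*a) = (a - 4)*(a - 3)*(a)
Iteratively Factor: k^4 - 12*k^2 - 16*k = (k)*(k^3 - 12*k - 16) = k*(k - 4)*(k^2 + 4*k + 4) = k*(k - 4)*(k + 2)*(k + 2)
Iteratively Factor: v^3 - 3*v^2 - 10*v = (v)*(v^2 - 3*v - 10) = v*(v + 2)*(v - 5)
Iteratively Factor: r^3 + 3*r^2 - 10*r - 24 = (r - 3)*(r^2 + 6*r + 8) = (r - 3)*(r + 2)*(r + 4)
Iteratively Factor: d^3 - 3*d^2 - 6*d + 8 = (d - 4)*(d^2 + d - 2) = (d - 4)*(d - 1)*(d + 2)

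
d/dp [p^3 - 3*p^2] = 3*p*(p - 2)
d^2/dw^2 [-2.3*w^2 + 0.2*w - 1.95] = -4.60000000000000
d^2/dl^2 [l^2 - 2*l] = 2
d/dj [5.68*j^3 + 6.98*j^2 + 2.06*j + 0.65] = 17.04*j^2 + 13.96*j + 2.06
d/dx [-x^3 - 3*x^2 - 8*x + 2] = -3*x^2 - 6*x - 8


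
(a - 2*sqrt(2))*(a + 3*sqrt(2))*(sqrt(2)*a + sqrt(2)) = sqrt(2)*a^3 + sqrt(2)*a^2 + 2*a^2 - 12*sqrt(2)*a + 2*a - 12*sqrt(2)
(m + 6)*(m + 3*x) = m^2 + 3*m*x + 6*m + 18*x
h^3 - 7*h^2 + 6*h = h*(h - 6)*(h - 1)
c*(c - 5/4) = c^2 - 5*c/4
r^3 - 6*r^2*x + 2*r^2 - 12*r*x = r*(r + 2)*(r - 6*x)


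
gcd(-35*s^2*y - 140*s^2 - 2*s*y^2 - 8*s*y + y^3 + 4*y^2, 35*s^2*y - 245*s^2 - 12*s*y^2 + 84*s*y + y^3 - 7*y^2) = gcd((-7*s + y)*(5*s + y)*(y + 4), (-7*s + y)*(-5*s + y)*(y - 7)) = -7*s + y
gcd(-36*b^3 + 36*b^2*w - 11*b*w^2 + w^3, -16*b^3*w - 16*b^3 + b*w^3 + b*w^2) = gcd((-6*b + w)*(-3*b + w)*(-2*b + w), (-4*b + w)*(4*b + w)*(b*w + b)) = 1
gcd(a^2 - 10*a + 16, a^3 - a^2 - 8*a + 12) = a - 2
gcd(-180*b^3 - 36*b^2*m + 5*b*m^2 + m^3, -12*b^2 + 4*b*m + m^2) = 6*b + m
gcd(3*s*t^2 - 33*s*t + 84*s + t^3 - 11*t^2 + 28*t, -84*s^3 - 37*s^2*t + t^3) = 3*s + t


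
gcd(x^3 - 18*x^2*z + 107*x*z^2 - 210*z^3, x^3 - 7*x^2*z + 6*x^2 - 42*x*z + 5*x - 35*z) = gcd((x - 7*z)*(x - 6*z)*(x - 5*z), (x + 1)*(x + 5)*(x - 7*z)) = x - 7*z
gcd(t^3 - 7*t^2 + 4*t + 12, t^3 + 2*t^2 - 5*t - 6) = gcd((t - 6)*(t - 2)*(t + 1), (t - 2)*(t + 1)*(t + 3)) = t^2 - t - 2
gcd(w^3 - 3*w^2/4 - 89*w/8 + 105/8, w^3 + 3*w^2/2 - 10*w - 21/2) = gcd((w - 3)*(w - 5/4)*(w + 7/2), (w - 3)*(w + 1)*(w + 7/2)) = w^2 + w/2 - 21/2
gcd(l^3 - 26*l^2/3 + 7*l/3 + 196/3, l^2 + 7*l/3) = l + 7/3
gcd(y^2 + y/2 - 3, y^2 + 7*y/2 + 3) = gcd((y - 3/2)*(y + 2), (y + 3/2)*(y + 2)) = y + 2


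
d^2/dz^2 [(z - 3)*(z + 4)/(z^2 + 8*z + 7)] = 2*(-7*z^3 - 57*z^2 - 309*z - 691)/(z^6 + 24*z^5 + 213*z^4 + 848*z^3 + 1491*z^2 + 1176*z + 343)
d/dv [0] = 0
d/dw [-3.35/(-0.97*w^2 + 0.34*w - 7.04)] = (1.139 - 6.499*w)/(0.97*w^2 - 0.34*w + 7.04)^2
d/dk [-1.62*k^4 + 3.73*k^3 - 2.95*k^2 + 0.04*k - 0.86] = -6.48*k^3 + 11.19*k^2 - 5.9*k + 0.04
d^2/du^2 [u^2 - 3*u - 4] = 2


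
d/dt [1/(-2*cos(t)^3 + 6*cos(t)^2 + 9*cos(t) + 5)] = 3*(4*cos(t) - cos(2*t) + 2)*sin(t)/(-2*cos(t)^3 + 6*cos(t)^2 + 9*cos(t) + 5)^2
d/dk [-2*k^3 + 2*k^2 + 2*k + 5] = -6*k^2 + 4*k + 2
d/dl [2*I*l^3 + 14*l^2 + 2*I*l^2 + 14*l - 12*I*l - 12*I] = 6*I*l^2 + 4*l*(7 + I) + 14 - 12*I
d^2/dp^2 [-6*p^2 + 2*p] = -12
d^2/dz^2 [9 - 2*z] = 0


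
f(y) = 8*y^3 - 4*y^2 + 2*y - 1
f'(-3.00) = 242.00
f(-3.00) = -259.00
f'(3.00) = 194.00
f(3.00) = 185.00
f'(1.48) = 42.73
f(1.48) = 19.13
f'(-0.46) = 10.76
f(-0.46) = -3.55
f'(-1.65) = 80.54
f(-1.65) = -51.13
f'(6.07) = 837.72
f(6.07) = 1652.95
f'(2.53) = 135.38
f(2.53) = 108.01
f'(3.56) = 277.69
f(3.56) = 316.37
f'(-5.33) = 726.45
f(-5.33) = -1336.65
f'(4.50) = 452.00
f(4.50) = 656.00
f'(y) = 24*y^2 - 8*y + 2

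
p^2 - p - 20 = (p - 5)*(p + 4)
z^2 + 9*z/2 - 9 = (z - 3/2)*(z + 6)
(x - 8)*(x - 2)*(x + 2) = x^3 - 8*x^2 - 4*x + 32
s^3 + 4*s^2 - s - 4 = (s - 1)*(s + 1)*(s + 4)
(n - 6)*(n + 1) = n^2 - 5*n - 6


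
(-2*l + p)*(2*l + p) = -4*l^2 + p^2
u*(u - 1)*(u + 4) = u^3 + 3*u^2 - 4*u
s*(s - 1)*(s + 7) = s^3 + 6*s^2 - 7*s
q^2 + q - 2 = (q - 1)*(q + 2)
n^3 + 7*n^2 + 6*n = n*(n + 1)*(n + 6)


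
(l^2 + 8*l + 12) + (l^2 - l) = 2*l^2 + 7*l + 12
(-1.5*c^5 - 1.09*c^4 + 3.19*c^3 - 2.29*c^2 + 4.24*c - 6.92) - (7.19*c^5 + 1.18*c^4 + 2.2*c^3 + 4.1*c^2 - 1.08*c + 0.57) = -8.69*c^5 - 2.27*c^4 + 0.99*c^3 - 6.39*c^2 + 5.32*c - 7.49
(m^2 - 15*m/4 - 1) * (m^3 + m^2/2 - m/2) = m^5 - 13*m^4/4 - 27*m^3/8 + 11*m^2/8 + m/2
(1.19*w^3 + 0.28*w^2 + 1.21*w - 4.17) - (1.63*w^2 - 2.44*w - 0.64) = 1.19*w^3 - 1.35*w^2 + 3.65*w - 3.53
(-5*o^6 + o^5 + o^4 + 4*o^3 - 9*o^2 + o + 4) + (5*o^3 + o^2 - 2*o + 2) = -5*o^6 + o^5 + o^4 + 9*o^3 - 8*o^2 - o + 6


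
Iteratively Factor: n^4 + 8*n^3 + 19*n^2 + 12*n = (n + 4)*(n^3 + 4*n^2 + 3*n) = n*(n + 4)*(n^2 + 4*n + 3) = n*(n + 3)*(n + 4)*(n + 1)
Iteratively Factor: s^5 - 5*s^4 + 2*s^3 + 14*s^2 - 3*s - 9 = (s - 3)*(s^4 - 2*s^3 - 4*s^2 + 2*s + 3) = (s - 3)*(s + 1)*(s^3 - 3*s^2 - s + 3) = (s - 3)*(s + 1)^2*(s^2 - 4*s + 3) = (s - 3)*(s - 1)*(s + 1)^2*(s - 3)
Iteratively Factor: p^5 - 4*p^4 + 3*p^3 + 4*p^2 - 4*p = (p - 2)*(p^4 - 2*p^3 - p^2 + 2*p) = (p - 2)*(p - 1)*(p^3 - p^2 - 2*p) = (p - 2)*(p - 1)*(p + 1)*(p^2 - 2*p) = (p - 2)^2*(p - 1)*(p + 1)*(p)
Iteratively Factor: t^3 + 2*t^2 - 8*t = (t - 2)*(t^2 + 4*t) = (t - 2)*(t + 4)*(t)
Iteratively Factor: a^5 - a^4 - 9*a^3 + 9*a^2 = (a - 3)*(a^4 + 2*a^3 - 3*a^2) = (a - 3)*(a - 1)*(a^3 + 3*a^2) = a*(a - 3)*(a - 1)*(a^2 + 3*a) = a*(a - 3)*(a - 1)*(a + 3)*(a)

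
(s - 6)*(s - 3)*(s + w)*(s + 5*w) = s^4 + 6*s^3*w - 9*s^3 + 5*s^2*w^2 - 54*s^2*w + 18*s^2 - 45*s*w^2 + 108*s*w + 90*w^2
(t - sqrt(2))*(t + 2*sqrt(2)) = t^2 + sqrt(2)*t - 4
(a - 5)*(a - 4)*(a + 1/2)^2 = a^4 - 8*a^3 + 45*a^2/4 + 71*a/4 + 5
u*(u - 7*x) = u^2 - 7*u*x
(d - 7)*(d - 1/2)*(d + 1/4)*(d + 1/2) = d^4 - 27*d^3/4 - 2*d^2 + 27*d/16 + 7/16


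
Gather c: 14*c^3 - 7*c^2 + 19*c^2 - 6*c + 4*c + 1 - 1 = 14*c^3 + 12*c^2 - 2*c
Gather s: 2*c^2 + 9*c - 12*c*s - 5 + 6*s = 2*c^2 + 9*c + s*(6 - 12*c) - 5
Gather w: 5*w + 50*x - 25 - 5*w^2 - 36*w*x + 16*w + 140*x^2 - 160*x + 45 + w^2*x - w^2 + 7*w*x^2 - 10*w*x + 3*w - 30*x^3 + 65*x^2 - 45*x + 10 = w^2*(x - 6) + w*(7*x^2 - 46*x + 24) - 30*x^3 + 205*x^2 - 155*x + 30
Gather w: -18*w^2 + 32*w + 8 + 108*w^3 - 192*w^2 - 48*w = 108*w^3 - 210*w^2 - 16*w + 8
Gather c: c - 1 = c - 1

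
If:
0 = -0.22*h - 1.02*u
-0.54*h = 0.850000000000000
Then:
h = -1.57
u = 0.34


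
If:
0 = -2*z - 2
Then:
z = -1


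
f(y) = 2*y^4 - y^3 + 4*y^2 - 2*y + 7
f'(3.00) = 211.00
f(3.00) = 172.00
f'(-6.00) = -1886.00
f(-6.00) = 2971.00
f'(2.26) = 93.10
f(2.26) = 63.54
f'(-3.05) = -281.29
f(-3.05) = 251.76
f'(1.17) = 16.07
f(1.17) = 12.28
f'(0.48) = 2.03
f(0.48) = 6.96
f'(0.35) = 0.78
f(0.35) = 6.78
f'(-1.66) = -60.14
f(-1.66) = 41.10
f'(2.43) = 114.52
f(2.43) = 81.15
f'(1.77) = 47.12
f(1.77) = 30.08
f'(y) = 8*y^3 - 3*y^2 + 8*y - 2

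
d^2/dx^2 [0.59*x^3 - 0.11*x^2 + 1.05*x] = 3.54*x - 0.22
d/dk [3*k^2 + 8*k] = 6*k + 8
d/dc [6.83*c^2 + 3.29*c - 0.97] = 13.66*c + 3.29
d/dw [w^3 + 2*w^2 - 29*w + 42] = 3*w^2 + 4*w - 29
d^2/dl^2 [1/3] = 0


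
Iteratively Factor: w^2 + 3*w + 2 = (w + 1)*(w + 2)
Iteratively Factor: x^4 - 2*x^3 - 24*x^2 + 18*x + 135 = (x + 3)*(x^3 - 5*x^2 - 9*x + 45) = (x - 5)*(x + 3)*(x^2 - 9) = (x - 5)*(x - 3)*(x + 3)*(x + 3)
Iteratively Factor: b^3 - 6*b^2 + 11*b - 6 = (b - 3)*(b^2 - 3*b + 2) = (b - 3)*(b - 1)*(b - 2)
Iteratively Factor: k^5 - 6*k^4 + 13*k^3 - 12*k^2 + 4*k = (k)*(k^4 - 6*k^3 + 13*k^2 - 12*k + 4) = k*(k - 2)*(k^3 - 4*k^2 + 5*k - 2) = k*(k - 2)*(k - 1)*(k^2 - 3*k + 2) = k*(k - 2)^2*(k - 1)*(k - 1)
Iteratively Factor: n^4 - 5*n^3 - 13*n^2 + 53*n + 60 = (n + 1)*(n^3 - 6*n^2 - 7*n + 60) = (n + 1)*(n + 3)*(n^2 - 9*n + 20) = (n - 4)*(n + 1)*(n + 3)*(n - 5)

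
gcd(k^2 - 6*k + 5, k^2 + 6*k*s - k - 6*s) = k - 1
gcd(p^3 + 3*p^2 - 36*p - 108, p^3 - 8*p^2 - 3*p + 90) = p^2 - 3*p - 18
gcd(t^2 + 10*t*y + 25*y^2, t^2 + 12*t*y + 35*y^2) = t + 5*y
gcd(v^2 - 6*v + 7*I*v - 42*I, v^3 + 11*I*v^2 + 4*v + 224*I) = v + 7*I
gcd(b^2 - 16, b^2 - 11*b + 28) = b - 4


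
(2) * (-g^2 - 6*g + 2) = -2*g^2 - 12*g + 4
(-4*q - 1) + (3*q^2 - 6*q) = 3*q^2 - 10*q - 1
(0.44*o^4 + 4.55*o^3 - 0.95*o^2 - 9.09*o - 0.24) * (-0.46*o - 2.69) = -0.2024*o^5 - 3.2766*o^4 - 11.8025*o^3 + 6.7369*o^2 + 24.5625*o + 0.6456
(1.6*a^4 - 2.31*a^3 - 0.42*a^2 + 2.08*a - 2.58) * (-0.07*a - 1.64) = -0.112*a^5 - 2.4623*a^4 + 3.8178*a^3 + 0.5432*a^2 - 3.2306*a + 4.2312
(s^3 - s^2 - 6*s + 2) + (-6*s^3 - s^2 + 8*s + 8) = -5*s^3 - 2*s^2 + 2*s + 10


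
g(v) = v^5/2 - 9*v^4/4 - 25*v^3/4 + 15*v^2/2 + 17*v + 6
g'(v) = 5*v^4/2 - 9*v^3 - 75*v^2/4 + 15*v + 17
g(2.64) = -57.02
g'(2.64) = -118.24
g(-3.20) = -170.50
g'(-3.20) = 334.06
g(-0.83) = -0.63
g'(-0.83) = -2.03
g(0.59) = 17.12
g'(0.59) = 17.78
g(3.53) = -190.76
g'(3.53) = -171.39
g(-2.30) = -12.53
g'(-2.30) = 62.78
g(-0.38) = 0.92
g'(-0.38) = 9.14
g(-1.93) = 1.45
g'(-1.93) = 17.60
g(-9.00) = -39270.00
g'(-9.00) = 21326.75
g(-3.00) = -112.50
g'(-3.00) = 248.75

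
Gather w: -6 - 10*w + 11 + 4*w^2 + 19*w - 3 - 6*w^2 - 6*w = -2*w^2 + 3*w + 2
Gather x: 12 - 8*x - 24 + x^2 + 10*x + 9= x^2 + 2*x - 3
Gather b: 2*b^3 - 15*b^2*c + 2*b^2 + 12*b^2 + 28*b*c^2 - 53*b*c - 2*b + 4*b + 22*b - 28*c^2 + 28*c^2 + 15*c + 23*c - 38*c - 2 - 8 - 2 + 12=2*b^3 + b^2*(14 - 15*c) + b*(28*c^2 - 53*c + 24)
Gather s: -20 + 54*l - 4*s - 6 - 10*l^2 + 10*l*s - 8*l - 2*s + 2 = -10*l^2 + 46*l + s*(10*l - 6) - 24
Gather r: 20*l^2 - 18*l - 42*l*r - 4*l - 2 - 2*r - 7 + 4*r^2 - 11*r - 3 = 20*l^2 - 22*l + 4*r^2 + r*(-42*l - 13) - 12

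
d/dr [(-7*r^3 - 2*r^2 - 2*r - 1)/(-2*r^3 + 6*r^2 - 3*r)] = (-46*r^4 + 34*r^3 + 12*r^2 + 12*r - 3)/(r^2*(4*r^4 - 24*r^3 + 48*r^2 - 36*r + 9))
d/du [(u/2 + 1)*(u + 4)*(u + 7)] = 3*u^2/2 + 13*u + 25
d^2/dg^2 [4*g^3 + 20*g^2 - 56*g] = 24*g + 40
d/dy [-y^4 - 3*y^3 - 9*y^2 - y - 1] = -4*y^3 - 9*y^2 - 18*y - 1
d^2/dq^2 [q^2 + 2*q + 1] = 2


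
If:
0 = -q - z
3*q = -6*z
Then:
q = 0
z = 0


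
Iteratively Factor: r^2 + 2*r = (r + 2)*(r)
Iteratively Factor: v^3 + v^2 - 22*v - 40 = (v + 2)*(v^2 - v - 20) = (v + 2)*(v + 4)*(v - 5)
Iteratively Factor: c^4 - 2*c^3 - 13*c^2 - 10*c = (c + 1)*(c^3 - 3*c^2 - 10*c) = (c - 5)*(c + 1)*(c^2 + 2*c) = (c - 5)*(c + 1)*(c + 2)*(c)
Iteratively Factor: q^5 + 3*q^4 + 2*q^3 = (q + 2)*(q^4 + q^3) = q*(q + 2)*(q^3 + q^2) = q^2*(q + 2)*(q^2 + q) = q^2*(q + 1)*(q + 2)*(q)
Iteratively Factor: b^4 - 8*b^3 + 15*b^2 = (b - 5)*(b^3 - 3*b^2) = b*(b - 5)*(b^2 - 3*b) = b^2*(b - 5)*(b - 3)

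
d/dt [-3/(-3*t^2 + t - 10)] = 3*(1 - 6*t)/(3*t^2 - t + 10)^2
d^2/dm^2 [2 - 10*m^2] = -20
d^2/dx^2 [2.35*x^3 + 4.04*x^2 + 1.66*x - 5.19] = 14.1*x + 8.08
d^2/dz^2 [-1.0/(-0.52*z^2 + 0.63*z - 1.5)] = (-0.5408*z^2 + 0.6552*z + 1.0*(1.04*z - 0.63)*(2.08*z - 1.26) - 1.56)/(0.52*z^2 - 0.63*z + 1.5)^3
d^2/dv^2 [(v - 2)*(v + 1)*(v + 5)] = 6*v + 8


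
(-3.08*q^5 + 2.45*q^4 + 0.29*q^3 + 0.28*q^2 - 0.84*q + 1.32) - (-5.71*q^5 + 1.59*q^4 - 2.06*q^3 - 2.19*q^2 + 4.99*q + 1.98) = 2.63*q^5 + 0.86*q^4 + 2.35*q^3 + 2.47*q^2 - 5.83*q - 0.66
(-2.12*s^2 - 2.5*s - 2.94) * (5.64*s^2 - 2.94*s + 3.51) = -11.9568*s^4 - 7.8672*s^3 - 16.6728*s^2 - 0.131399999999999*s - 10.3194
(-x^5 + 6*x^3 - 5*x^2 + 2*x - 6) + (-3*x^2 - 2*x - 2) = -x^5 + 6*x^3 - 8*x^2 - 8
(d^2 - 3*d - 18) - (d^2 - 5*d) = 2*d - 18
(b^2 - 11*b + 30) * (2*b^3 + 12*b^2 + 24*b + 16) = 2*b^5 - 10*b^4 - 48*b^3 + 112*b^2 + 544*b + 480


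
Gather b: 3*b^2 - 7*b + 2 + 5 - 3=3*b^2 - 7*b + 4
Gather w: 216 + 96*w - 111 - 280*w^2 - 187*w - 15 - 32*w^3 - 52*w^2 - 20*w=-32*w^3 - 332*w^2 - 111*w + 90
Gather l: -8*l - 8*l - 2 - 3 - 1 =-16*l - 6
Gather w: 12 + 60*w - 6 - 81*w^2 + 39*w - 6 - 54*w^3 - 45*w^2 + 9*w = -54*w^3 - 126*w^2 + 108*w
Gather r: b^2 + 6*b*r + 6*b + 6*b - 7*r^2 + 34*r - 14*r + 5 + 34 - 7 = b^2 + 12*b - 7*r^2 + r*(6*b + 20) + 32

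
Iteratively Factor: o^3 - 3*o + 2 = (o - 1)*(o^2 + o - 2) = (o - 1)^2*(o + 2)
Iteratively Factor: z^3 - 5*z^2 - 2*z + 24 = (z - 3)*(z^2 - 2*z - 8) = (z - 4)*(z - 3)*(z + 2)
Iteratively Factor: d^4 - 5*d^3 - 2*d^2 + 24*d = (d - 3)*(d^3 - 2*d^2 - 8*d) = (d - 4)*(d - 3)*(d^2 + 2*d) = d*(d - 4)*(d - 3)*(d + 2)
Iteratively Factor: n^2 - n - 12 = (n - 4)*(n + 3)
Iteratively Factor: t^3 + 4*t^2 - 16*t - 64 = (t + 4)*(t^2 - 16) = (t - 4)*(t + 4)*(t + 4)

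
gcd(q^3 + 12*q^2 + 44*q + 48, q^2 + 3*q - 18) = q + 6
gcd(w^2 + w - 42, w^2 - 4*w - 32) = 1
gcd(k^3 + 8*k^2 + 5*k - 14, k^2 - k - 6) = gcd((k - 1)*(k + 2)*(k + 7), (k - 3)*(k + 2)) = k + 2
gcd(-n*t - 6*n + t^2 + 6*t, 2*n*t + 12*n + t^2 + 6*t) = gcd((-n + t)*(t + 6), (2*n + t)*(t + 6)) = t + 6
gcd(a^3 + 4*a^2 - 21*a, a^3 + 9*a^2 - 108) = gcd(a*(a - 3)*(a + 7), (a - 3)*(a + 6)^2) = a - 3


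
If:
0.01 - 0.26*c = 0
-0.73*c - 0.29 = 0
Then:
No Solution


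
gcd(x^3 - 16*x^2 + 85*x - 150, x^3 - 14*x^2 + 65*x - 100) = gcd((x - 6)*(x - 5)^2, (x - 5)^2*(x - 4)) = x^2 - 10*x + 25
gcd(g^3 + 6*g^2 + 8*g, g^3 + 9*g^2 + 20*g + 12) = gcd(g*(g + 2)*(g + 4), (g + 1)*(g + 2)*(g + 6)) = g + 2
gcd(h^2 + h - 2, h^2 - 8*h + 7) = h - 1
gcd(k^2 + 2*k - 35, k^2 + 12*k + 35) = k + 7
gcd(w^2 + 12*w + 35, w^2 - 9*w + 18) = 1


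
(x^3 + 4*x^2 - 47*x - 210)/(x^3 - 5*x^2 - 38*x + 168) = (x + 5)/(x - 4)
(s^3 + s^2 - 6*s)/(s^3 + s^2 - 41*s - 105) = s*(s - 2)/(s^2 - 2*s - 35)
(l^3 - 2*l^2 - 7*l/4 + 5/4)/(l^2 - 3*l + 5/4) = l + 1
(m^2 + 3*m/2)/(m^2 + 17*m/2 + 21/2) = m/(m + 7)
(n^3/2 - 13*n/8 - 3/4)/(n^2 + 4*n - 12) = (n^2/2 + n + 3/8)/(n + 6)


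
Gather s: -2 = -2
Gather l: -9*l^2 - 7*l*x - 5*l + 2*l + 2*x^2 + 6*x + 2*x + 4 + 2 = -9*l^2 + l*(-7*x - 3) + 2*x^2 + 8*x + 6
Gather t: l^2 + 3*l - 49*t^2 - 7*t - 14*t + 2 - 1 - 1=l^2 + 3*l - 49*t^2 - 21*t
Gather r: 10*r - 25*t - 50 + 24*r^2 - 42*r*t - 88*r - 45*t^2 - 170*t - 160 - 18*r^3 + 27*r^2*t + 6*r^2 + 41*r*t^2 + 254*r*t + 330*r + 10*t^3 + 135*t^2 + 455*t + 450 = -18*r^3 + r^2*(27*t + 30) + r*(41*t^2 + 212*t + 252) + 10*t^3 + 90*t^2 + 260*t + 240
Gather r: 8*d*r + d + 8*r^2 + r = d + 8*r^2 + r*(8*d + 1)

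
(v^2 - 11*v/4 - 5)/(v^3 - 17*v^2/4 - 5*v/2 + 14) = (4*v + 5)/(4*v^2 - v - 14)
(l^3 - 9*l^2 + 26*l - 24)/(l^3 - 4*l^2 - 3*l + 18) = (l^2 - 6*l + 8)/(l^2 - l - 6)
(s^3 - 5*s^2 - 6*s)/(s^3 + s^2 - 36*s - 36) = s/(s + 6)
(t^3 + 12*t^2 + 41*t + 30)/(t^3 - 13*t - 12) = (t^2 + 11*t + 30)/(t^2 - t - 12)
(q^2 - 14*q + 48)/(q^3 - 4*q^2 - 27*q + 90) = (q - 8)/(q^2 + 2*q - 15)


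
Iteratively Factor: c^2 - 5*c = (c)*(c - 5)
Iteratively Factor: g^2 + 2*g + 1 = (g + 1)*(g + 1)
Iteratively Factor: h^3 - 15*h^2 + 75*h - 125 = (h - 5)*(h^2 - 10*h + 25) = (h - 5)^2*(h - 5)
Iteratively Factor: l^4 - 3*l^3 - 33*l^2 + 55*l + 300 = (l + 3)*(l^3 - 6*l^2 - 15*l + 100) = (l + 3)*(l + 4)*(l^2 - 10*l + 25) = (l - 5)*(l + 3)*(l + 4)*(l - 5)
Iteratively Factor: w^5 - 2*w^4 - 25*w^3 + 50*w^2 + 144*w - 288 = (w - 4)*(w^4 + 2*w^3 - 17*w^2 - 18*w + 72) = (w - 4)*(w - 3)*(w^3 + 5*w^2 - 2*w - 24) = (w - 4)*(w - 3)*(w - 2)*(w^2 + 7*w + 12) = (w - 4)*(w - 3)*(w - 2)*(w + 3)*(w + 4)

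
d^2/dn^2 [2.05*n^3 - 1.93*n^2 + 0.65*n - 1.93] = 12.3*n - 3.86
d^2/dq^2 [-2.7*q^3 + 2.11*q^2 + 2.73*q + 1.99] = 4.22 - 16.2*q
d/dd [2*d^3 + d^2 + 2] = 2*d*(3*d + 1)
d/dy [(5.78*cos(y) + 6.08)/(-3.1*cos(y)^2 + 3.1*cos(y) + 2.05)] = (-17.918*cos(y)^2 - 37.696*cos(y) + 6.999)*sin(y)/(9.61*cos(y)^4 - 19.22*cos(y)^3 - 3.1*cos(y)^2 + 12.71*cos(y) + 4.2025)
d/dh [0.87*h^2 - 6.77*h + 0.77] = 1.74*h - 6.77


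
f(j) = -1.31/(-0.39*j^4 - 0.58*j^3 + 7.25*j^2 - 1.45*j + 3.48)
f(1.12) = -0.14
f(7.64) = 0.00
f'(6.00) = -0.00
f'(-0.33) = -0.37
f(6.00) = 0.00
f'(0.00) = -0.16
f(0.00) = -0.38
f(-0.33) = -0.27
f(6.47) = 0.00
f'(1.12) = 0.15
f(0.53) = -0.28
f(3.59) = -13.45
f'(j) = -1.31*(1.56*j^3 + 1.74*j^2 - 14.5*j + 1.45)/(-0.39*j^4 - 0.58*j^3 + 7.25*j^2 - 1.45*j + 3.48)^2 = (-2.0436*j^3 - 2.2794*j^2 + 18.995*j - 1.8995)/(0.39*j^4 + 0.58*j^3 - 7.25*j^2 + 1.45*j - 3.48)^2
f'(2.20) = 0.02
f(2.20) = -0.07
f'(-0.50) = -0.32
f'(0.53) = 0.34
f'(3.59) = -6074.95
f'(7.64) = -0.00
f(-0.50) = -0.22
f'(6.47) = -0.00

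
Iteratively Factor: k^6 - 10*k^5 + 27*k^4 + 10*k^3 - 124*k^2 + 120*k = (k)*(k^5 - 10*k^4 + 27*k^3 + 10*k^2 - 124*k + 120) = k*(k - 5)*(k^4 - 5*k^3 + 2*k^2 + 20*k - 24) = k*(k - 5)*(k - 2)*(k^3 - 3*k^2 - 4*k + 12) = k*(k - 5)*(k - 2)*(k + 2)*(k^2 - 5*k + 6) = k*(k - 5)*(k - 2)^2*(k + 2)*(k - 3)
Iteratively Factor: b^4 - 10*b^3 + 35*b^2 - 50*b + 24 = (b - 1)*(b^3 - 9*b^2 + 26*b - 24) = (b - 2)*(b - 1)*(b^2 - 7*b + 12) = (b - 3)*(b - 2)*(b - 1)*(b - 4)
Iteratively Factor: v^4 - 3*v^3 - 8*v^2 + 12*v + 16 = (v - 4)*(v^3 + v^2 - 4*v - 4) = (v - 4)*(v + 2)*(v^2 - v - 2) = (v - 4)*(v - 2)*(v + 2)*(v + 1)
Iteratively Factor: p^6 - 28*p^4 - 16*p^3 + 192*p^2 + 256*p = (p - 4)*(p^5 + 4*p^4 - 12*p^3 - 64*p^2 - 64*p) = p*(p - 4)*(p^4 + 4*p^3 - 12*p^2 - 64*p - 64) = p*(p - 4)*(p + 2)*(p^3 + 2*p^2 - 16*p - 32) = p*(p - 4)^2*(p + 2)*(p^2 + 6*p + 8) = p*(p - 4)^2*(p + 2)*(p + 4)*(p + 2)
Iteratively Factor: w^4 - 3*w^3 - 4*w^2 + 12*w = (w - 3)*(w^3 - 4*w) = (w - 3)*(w - 2)*(w^2 + 2*w) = (w - 3)*(w - 2)*(w + 2)*(w)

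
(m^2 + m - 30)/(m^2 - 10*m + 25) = (m + 6)/(m - 5)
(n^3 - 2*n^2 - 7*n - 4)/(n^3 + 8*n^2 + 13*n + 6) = (n - 4)/(n + 6)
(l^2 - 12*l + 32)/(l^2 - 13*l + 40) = (l - 4)/(l - 5)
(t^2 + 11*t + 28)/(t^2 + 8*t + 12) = (t^2 + 11*t + 28)/(t^2 + 8*t + 12)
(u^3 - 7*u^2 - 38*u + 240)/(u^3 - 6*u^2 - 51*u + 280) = (u + 6)/(u + 7)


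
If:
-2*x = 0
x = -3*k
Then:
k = 0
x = 0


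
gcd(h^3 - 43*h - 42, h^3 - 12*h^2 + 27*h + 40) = h + 1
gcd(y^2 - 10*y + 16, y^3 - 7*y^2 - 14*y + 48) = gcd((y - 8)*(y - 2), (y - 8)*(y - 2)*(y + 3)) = y^2 - 10*y + 16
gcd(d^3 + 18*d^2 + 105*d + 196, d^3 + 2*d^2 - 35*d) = d + 7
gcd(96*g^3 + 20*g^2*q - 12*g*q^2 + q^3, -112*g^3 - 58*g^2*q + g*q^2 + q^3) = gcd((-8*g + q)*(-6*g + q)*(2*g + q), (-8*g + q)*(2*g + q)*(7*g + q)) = -16*g^2 - 6*g*q + q^2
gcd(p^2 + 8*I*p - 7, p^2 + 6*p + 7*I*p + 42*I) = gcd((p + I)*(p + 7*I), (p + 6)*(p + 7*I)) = p + 7*I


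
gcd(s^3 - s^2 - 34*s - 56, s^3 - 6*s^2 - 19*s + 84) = s^2 - 3*s - 28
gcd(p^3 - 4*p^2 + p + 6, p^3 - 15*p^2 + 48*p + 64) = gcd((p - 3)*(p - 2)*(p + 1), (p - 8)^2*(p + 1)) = p + 1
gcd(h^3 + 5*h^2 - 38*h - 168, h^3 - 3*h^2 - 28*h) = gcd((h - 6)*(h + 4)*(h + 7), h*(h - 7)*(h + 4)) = h + 4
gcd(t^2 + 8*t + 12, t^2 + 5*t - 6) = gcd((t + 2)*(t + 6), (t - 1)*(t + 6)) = t + 6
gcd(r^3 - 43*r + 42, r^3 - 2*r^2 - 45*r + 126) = r^2 + r - 42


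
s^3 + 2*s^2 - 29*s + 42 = (s - 3)*(s - 2)*(s + 7)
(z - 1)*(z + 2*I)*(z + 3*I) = z^3 - z^2 + 5*I*z^2 - 6*z - 5*I*z + 6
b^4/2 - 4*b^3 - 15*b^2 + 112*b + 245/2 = (b/2 + 1/2)*(b - 7)^2*(b + 5)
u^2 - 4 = (u - 2)*(u + 2)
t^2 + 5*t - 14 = (t - 2)*(t + 7)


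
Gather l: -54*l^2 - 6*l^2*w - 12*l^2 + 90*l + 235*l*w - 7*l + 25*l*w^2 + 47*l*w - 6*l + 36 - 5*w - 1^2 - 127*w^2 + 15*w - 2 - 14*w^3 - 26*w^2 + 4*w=l^2*(-6*w - 66) + l*(25*w^2 + 282*w + 77) - 14*w^3 - 153*w^2 + 14*w + 33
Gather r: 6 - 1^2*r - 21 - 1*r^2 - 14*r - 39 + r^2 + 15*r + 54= 0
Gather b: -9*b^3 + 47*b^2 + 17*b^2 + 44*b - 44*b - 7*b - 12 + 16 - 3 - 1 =-9*b^3 + 64*b^2 - 7*b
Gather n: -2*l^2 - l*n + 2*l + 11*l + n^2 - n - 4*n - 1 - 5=-2*l^2 + 13*l + n^2 + n*(-l - 5) - 6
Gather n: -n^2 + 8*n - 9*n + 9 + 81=-n^2 - n + 90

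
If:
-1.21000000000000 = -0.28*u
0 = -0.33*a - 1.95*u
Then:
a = -25.54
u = 4.32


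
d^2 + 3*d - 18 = (d - 3)*(d + 6)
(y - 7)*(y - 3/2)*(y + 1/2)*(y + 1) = y^4 - 7*y^3 - 7*y^2/4 + 23*y/2 + 21/4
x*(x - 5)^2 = x^3 - 10*x^2 + 25*x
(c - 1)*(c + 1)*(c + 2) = c^3 + 2*c^2 - c - 2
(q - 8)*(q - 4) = q^2 - 12*q + 32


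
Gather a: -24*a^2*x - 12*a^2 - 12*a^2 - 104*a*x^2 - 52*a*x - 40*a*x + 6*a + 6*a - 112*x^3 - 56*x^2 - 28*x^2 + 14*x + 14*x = a^2*(-24*x - 24) + a*(-104*x^2 - 92*x + 12) - 112*x^3 - 84*x^2 + 28*x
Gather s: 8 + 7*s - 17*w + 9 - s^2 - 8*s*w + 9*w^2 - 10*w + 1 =-s^2 + s*(7 - 8*w) + 9*w^2 - 27*w + 18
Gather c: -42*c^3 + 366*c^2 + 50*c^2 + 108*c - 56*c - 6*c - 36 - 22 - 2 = -42*c^3 + 416*c^2 + 46*c - 60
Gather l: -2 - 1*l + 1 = -l - 1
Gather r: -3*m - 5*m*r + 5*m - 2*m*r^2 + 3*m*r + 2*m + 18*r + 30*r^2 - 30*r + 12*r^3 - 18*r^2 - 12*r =4*m + 12*r^3 + r^2*(12 - 2*m) + r*(-2*m - 24)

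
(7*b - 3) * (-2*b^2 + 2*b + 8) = -14*b^3 + 20*b^2 + 50*b - 24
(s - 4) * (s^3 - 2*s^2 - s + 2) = s^4 - 6*s^3 + 7*s^2 + 6*s - 8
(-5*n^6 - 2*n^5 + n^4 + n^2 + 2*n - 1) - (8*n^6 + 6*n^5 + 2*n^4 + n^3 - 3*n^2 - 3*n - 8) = -13*n^6 - 8*n^5 - n^4 - n^3 + 4*n^2 + 5*n + 7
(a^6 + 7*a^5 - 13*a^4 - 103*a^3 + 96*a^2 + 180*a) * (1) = a^6 + 7*a^5 - 13*a^4 - 103*a^3 + 96*a^2 + 180*a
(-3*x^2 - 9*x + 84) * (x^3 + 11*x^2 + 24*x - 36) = -3*x^5 - 42*x^4 - 87*x^3 + 816*x^2 + 2340*x - 3024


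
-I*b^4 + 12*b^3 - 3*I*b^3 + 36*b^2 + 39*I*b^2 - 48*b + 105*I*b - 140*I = (b + 4)*(b + 5*I)*(b + 7*I)*(-I*b + I)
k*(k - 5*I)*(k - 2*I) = k^3 - 7*I*k^2 - 10*k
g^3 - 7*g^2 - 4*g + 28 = (g - 7)*(g - 2)*(g + 2)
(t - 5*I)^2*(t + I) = t^3 - 9*I*t^2 - 15*t - 25*I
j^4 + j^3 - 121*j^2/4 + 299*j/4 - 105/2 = (j - 5/2)*(j - 2)*(j - 3/2)*(j + 7)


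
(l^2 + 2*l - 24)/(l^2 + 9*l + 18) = (l - 4)/(l + 3)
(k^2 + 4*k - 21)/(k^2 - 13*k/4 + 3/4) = 4*(k + 7)/(4*k - 1)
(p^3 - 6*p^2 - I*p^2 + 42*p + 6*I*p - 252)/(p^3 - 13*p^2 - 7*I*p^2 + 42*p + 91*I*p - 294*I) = (p + 6*I)/(p - 7)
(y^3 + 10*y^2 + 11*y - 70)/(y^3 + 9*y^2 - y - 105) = (y - 2)/(y - 3)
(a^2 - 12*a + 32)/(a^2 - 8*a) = (a - 4)/a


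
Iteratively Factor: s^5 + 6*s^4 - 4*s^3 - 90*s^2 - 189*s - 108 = (s + 3)*(s^4 + 3*s^3 - 13*s^2 - 51*s - 36) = (s + 3)^2*(s^3 - 13*s - 12) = (s - 4)*(s + 3)^2*(s^2 + 4*s + 3) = (s - 4)*(s + 1)*(s + 3)^2*(s + 3)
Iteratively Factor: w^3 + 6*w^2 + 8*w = (w)*(w^2 + 6*w + 8) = w*(w + 2)*(w + 4)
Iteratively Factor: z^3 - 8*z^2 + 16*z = (z - 4)*(z^2 - 4*z) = z*(z - 4)*(z - 4)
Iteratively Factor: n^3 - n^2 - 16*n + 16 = (n + 4)*(n^2 - 5*n + 4) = (n - 4)*(n + 4)*(n - 1)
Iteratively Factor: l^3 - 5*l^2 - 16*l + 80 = (l - 5)*(l^2 - 16) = (l - 5)*(l + 4)*(l - 4)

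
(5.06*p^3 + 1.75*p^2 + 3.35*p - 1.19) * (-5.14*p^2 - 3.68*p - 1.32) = -26.0084*p^5 - 27.6158*p^4 - 30.3382*p^3 - 8.5214*p^2 - 0.0428000000000006*p + 1.5708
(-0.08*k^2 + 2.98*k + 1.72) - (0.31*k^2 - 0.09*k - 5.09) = -0.39*k^2 + 3.07*k + 6.81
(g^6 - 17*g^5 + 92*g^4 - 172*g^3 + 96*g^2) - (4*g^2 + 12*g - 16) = g^6 - 17*g^5 + 92*g^4 - 172*g^3 + 92*g^2 - 12*g + 16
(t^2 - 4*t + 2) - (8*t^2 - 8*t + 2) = -7*t^2 + 4*t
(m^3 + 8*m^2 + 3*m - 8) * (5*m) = 5*m^4 + 40*m^3 + 15*m^2 - 40*m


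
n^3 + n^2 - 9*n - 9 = (n - 3)*(n + 1)*(n + 3)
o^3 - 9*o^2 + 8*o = o*(o - 8)*(o - 1)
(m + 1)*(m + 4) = m^2 + 5*m + 4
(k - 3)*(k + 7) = k^2 + 4*k - 21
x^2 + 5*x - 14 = (x - 2)*(x + 7)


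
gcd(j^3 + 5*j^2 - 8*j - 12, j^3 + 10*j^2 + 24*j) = j + 6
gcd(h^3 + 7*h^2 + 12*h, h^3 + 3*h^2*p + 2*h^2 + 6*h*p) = h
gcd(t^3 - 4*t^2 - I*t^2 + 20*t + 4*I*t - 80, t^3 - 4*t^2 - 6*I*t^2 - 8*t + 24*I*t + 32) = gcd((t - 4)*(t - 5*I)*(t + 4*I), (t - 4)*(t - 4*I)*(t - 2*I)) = t - 4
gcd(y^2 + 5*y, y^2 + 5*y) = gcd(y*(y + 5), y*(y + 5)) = y^2 + 5*y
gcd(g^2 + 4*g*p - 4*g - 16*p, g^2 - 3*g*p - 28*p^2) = g + 4*p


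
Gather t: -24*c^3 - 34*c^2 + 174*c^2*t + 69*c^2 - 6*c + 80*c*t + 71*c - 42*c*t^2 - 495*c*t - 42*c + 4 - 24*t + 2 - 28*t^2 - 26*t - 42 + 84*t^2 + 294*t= -24*c^3 + 35*c^2 + 23*c + t^2*(56 - 42*c) + t*(174*c^2 - 415*c + 244) - 36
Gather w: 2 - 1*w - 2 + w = 0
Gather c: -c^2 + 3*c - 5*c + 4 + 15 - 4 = -c^2 - 2*c + 15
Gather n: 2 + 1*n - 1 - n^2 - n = 1 - n^2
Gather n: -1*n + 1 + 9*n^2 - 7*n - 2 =9*n^2 - 8*n - 1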